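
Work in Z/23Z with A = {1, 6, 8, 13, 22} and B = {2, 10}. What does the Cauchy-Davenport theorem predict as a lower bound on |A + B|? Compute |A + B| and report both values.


Cauchy-Davenport: |A + B| ≥ min(p, |A| + |B| - 1) for A, B nonempty in Z/pZ.
|A| = 5, |B| = 2, p = 23.
CD lower bound = min(23, 5 + 2 - 1) = min(23, 6) = 6.
Compute A + B mod 23 directly:
a = 1: 1+2=3, 1+10=11
a = 6: 6+2=8, 6+10=16
a = 8: 8+2=10, 8+10=18
a = 13: 13+2=15, 13+10=0
a = 22: 22+2=1, 22+10=9
A + B = {0, 1, 3, 8, 9, 10, 11, 15, 16, 18}, so |A + B| = 10.
Verify: 10 ≥ 6? Yes ✓.

CD lower bound = 6, actual |A + B| = 10.


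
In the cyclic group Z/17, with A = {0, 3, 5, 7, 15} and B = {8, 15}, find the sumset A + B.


Work in Z/17Z: reduce every sum a + b modulo 17.
Enumerate all 10 pairs:
a = 0: 0+8=8, 0+15=15
a = 3: 3+8=11, 3+15=1
a = 5: 5+8=13, 5+15=3
a = 7: 7+8=15, 7+15=5
a = 15: 15+8=6, 15+15=13
Distinct residues collected: {1, 3, 5, 6, 8, 11, 13, 15}
|A + B| = 8 (out of 17 total residues).

A + B = {1, 3, 5, 6, 8, 11, 13, 15}


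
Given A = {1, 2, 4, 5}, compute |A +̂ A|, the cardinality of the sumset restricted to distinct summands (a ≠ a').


Restricted sumset: A +̂ A = {a + a' : a ∈ A, a' ∈ A, a ≠ a'}.
Equivalently, take A + A and drop any sum 2a that is achievable ONLY as a + a for a ∈ A (i.e. sums representable only with equal summands).
Enumerate pairs (a, a') with a < a' (symmetric, so each unordered pair gives one sum; this covers all a ≠ a'):
  1 + 2 = 3
  1 + 4 = 5
  1 + 5 = 6
  2 + 4 = 6
  2 + 5 = 7
  4 + 5 = 9
Collected distinct sums: {3, 5, 6, 7, 9}
|A +̂ A| = 5
(Reference bound: |A +̂ A| ≥ 2|A| - 3 for |A| ≥ 2, with |A| = 4 giving ≥ 5.)

|A +̂ A| = 5


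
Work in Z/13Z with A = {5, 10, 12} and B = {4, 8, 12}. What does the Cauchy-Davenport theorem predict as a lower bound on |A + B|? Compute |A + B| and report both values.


Cauchy-Davenport: |A + B| ≥ min(p, |A| + |B| - 1) for A, B nonempty in Z/pZ.
|A| = 3, |B| = 3, p = 13.
CD lower bound = min(13, 3 + 3 - 1) = min(13, 5) = 5.
Compute A + B mod 13 directly:
a = 5: 5+4=9, 5+8=0, 5+12=4
a = 10: 10+4=1, 10+8=5, 10+12=9
a = 12: 12+4=3, 12+8=7, 12+12=11
A + B = {0, 1, 3, 4, 5, 7, 9, 11}, so |A + B| = 8.
Verify: 8 ≥ 5? Yes ✓.

CD lower bound = 5, actual |A + B| = 8.


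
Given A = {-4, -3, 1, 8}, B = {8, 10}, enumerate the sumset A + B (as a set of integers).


A + B = {a + b : a ∈ A, b ∈ B}.
Enumerate all |A|·|B| = 4·2 = 8 pairs (a, b) and collect distinct sums.
a = -4: -4+8=4, -4+10=6
a = -3: -3+8=5, -3+10=7
a = 1: 1+8=9, 1+10=11
a = 8: 8+8=16, 8+10=18
Collecting distinct sums: A + B = {4, 5, 6, 7, 9, 11, 16, 18}
|A + B| = 8

A + B = {4, 5, 6, 7, 9, 11, 16, 18}


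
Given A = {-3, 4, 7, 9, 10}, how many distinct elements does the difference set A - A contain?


A - A = {a - a' : a, a' ∈ A}; |A| = 5.
Bounds: 2|A|-1 ≤ |A - A| ≤ |A|² - |A| + 1, i.e. 9 ≤ |A - A| ≤ 21.
Note: 0 ∈ A - A always (from a - a). The set is symmetric: if d ∈ A - A then -d ∈ A - A.
Enumerate nonzero differences d = a - a' with a > a' (then include -d):
Positive differences: {1, 2, 3, 5, 6, 7, 10, 12, 13}
Full difference set: {0} ∪ (positive diffs) ∪ (negative diffs).
|A - A| = 1 + 2·9 = 19 (matches direct enumeration: 19).

|A - A| = 19


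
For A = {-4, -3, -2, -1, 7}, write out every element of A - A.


A - A = {a - a' : a, a' ∈ A}.
Compute a - a' for each ordered pair (a, a'):
a = -4: -4--4=0, -4--3=-1, -4--2=-2, -4--1=-3, -4-7=-11
a = -3: -3--4=1, -3--3=0, -3--2=-1, -3--1=-2, -3-7=-10
a = -2: -2--4=2, -2--3=1, -2--2=0, -2--1=-1, -2-7=-9
a = -1: -1--4=3, -1--3=2, -1--2=1, -1--1=0, -1-7=-8
a = 7: 7--4=11, 7--3=10, 7--2=9, 7--1=8, 7-7=0
Collecting distinct values (and noting 0 appears from a-a):
A - A = {-11, -10, -9, -8, -3, -2, -1, 0, 1, 2, 3, 8, 9, 10, 11}
|A - A| = 15

A - A = {-11, -10, -9, -8, -3, -2, -1, 0, 1, 2, 3, 8, 9, 10, 11}


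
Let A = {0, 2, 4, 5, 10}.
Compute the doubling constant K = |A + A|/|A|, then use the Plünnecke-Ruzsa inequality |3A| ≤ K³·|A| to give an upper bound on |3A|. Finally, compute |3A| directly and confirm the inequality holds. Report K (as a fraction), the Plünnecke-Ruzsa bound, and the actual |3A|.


|A| = 5.
Step 1: Compute A + A by enumerating all 25 pairs.
A + A = {0, 2, 4, 5, 6, 7, 8, 9, 10, 12, 14, 15, 20}, so |A + A| = 13.
Step 2: Doubling constant K = |A + A|/|A| = 13/5 = 13/5 ≈ 2.6000.
Step 3: Plünnecke-Ruzsa gives |3A| ≤ K³·|A| = (2.6000)³ · 5 ≈ 87.8800.
Step 4: Compute 3A = A + A + A directly by enumerating all triples (a,b,c) ∈ A³; |3A| = 23.
Step 5: Check 23 ≤ 87.8800? Yes ✓.

K = 13/5, Plünnecke-Ruzsa bound K³|A| ≈ 87.8800, |3A| = 23, inequality holds.


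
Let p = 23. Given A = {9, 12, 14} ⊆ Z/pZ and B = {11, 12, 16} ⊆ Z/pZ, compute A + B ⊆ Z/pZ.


Work in Z/23Z: reduce every sum a + b modulo 23.
Enumerate all 9 pairs:
a = 9: 9+11=20, 9+12=21, 9+16=2
a = 12: 12+11=0, 12+12=1, 12+16=5
a = 14: 14+11=2, 14+12=3, 14+16=7
Distinct residues collected: {0, 1, 2, 3, 5, 7, 20, 21}
|A + B| = 8 (out of 23 total residues).

A + B = {0, 1, 2, 3, 5, 7, 20, 21}


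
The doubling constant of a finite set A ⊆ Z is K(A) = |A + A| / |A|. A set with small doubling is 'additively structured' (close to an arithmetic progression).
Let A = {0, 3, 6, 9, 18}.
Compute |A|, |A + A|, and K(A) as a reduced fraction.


|A| = 5.
Compute A + A by enumerating all 25 pairs.
A + A = {0, 3, 6, 9, 12, 15, 18, 21, 24, 27, 36}, so |A + A| = 11.
K = |A + A| / |A| = 11/5 (already in lowest terms) ≈ 2.2000.
Reference: AP of size 5 gives K = 9/5 ≈ 1.8000; a fully generic set of size 5 gives K ≈ 3.0000.

|A| = 5, |A + A| = 11, K = 11/5.


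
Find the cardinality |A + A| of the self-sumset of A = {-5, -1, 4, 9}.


A + A = {a + a' : a, a' ∈ A}; |A| = 4.
General bounds: 2|A| - 1 ≤ |A + A| ≤ |A|(|A|+1)/2, i.e. 7 ≤ |A + A| ≤ 10.
Lower bound 2|A|-1 is attained iff A is an arithmetic progression.
Enumerate sums a + a' for a ≤ a' (symmetric, so this suffices):
a = -5: -5+-5=-10, -5+-1=-6, -5+4=-1, -5+9=4
a = -1: -1+-1=-2, -1+4=3, -1+9=8
a = 4: 4+4=8, 4+9=13
a = 9: 9+9=18
Distinct sums: {-10, -6, -2, -1, 3, 4, 8, 13, 18}
|A + A| = 9

|A + A| = 9


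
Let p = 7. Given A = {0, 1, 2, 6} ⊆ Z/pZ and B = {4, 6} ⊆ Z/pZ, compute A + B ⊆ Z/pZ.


Work in Z/7Z: reduce every sum a + b modulo 7.
Enumerate all 8 pairs:
a = 0: 0+4=4, 0+6=6
a = 1: 1+4=5, 1+6=0
a = 2: 2+4=6, 2+6=1
a = 6: 6+4=3, 6+6=5
Distinct residues collected: {0, 1, 3, 4, 5, 6}
|A + B| = 6 (out of 7 total residues).

A + B = {0, 1, 3, 4, 5, 6}


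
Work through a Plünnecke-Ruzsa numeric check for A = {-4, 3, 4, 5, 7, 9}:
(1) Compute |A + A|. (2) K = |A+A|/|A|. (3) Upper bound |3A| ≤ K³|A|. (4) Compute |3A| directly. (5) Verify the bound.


|A| = 6.
Step 1: Compute A + A by enumerating all 36 pairs.
A + A = {-8, -1, 0, 1, 3, 5, 6, 7, 8, 9, 10, 11, 12, 13, 14, 16, 18}, so |A + A| = 17.
Step 2: Doubling constant K = |A + A|/|A| = 17/6 = 17/6 ≈ 2.8333.
Step 3: Plünnecke-Ruzsa gives |3A| ≤ K³·|A| = (2.8333)³ · 6 ≈ 136.4722.
Step 4: Compute 3A = A + A + A directly by enumerating all triples (a,b,c) ∈ A³; |3A| = 30.
Step 5: Check 30 ≤ 136.4722? Yes ✓.

K = 17/6, Plünnecke-Ruzsa bound K³|A| ≈ 136.4722, |3A| = 30, inequality holds.


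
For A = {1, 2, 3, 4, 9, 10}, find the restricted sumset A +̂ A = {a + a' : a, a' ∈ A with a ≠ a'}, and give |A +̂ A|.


Restricted sumset: A +̂ A = {a + a' : a ∈ A, a' ∈ A, a ≠ a'}.
Equivalently, take A + A and drop any sum 2a that is achievable ONLY as a + a for a ∈ A (i.e. sums representable only with equal summands).
Enumerate pairs (a, a') with a < a' (symmetric, so each unordered pair gives one sum; this covers all a ≠ a'):
  1 + 2 = 3
  1 + 3 = 4
  1 + 4 = 5
  1 + 9 = 10
  1 + 10 = 11
  2 + 3 = 5
  2 + 4 = 6
  2 + 9 = 11
  2 + 10 = 12
  3 + 4 = 7
  3 + 9 = 12
  3 + 10 = 13
  4 + 9 = 13
  4 + 10 = 14
  9 + 10 = 19
Collected distinct sums: {3, 4, 5, 6, 7, 10, 11, 12, 13, 14, 19}
|A +̂ A| = 11
(Reference bound: |A +̂ A| ≥ 2|A| - 3 for |A| ≥ 2, with |A| = 6 giving ≥ 9.)

|A +̂ A| = 11


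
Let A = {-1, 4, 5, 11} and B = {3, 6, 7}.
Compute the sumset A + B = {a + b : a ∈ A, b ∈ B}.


A + B = {a + b : a ∈ A, b ∈ B}.
Enumerate all |A|·|B| = 4·3 = 12 pairs (a, b) and collect distinct sums.
a = -1: -1+3=2, -1+6=5, -1+7=6
a = 4: 4+3=7, 4+6=10, 4+7=11
a = 5: 5+3=8, 5+6=11, 5+7=12
a = 11: 11+3=14, 11+6=17, 11+7=18
Collecting distinct sums: A + B = {2, 5, 6, 7, 8, 10, 11, 12, 14, 17, 18}
|A + B| = 11

A + B = {2, 5, 6, 7, 8, 10, 11, 12, 14, 17, 18}


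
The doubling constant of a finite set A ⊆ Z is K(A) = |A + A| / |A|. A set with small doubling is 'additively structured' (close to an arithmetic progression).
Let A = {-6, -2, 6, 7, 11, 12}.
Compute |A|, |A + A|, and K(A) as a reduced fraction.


|A| = 6.
Compute A + A by enumerating all 36 pairs.
A + A = {-12, -8, -4, 0, 1, 4, 5, 6, 9, 10, 12, 13, 14, 17, 18, 19, 22, 23, 24}, so |A + A| = 19.
K = |A + A| / |A| = 19/6 (already in lowest terms) ≈ 3.1667.
Reference: AP of size 6 gives K = 11/6 ≈ 1.8333; a fully generic set of size 6 gives K ≈ 3.5000.

|A| = 6, |A + A| = 19, K = 19/6.


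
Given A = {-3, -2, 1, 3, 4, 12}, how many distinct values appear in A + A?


A + A = {a + a' : a, a' ∈ A}; |A| = 6.
General bounds: 2|A| - 1 ≤ |A + A| ≤ |A|(|A|+1)/2, i.e. 11 ≤ |A + A| ≤ 21.
Lower bound 2|A|-1 is attained iff A is an arithmetic progression.
Enumerate sums a + a' for a ≤ a' (symmetric, so this suffices):
a = -3: -3+-3=-6, -3+-2=-5, -3+1=-2, -3+3=0, -3+4=1, -3+12=9
a = -2: -2+-2=-4, -2+1=-1, -2+3=1, -2+4=2, -2+12=10
a = 1: 1+1=2, 1+3=4, 1+4=5, 1+12=13
a = 3: 3+3=6, 3+4=7, 3+12=15
a = 4: 4+4=8, 4+12=16
a = 12: 12+12=24
Distinct sums: {-6, -5, -4, -2, -1, 0, 1, 2, 4, 5, 6, 7, 8, 9, 10, 13, 15, 16, 24}
|A + A| = 19

|A + A| = 19


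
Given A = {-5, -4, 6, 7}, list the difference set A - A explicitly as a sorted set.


A - A = {a - a' : a, a' ∈ A}.
Compute a - a' for each ordered pair (a, a'):
a = -5: -5--5=0, -5--4=-1, -5-6=-11, -5-7=-12
a = -4: -4--5=1, -4--4=0, -4-6=-10, -4-7=-11
a = 6: 6--5=11, 6--4=10, 6-6=0, 6-7=-1
a = 7: 7--5=12, 7--4=11, 7-6=1, 7-7=0
Collecting distinct values (and noting 0 appears from a-a):
A - A = {-12, -11, -10, -1, 0, 1, 10, 11, 12}
|A - A| = 9

A - A = {-12, -11, -10, -1, 0, 1, 10, 11, 12}


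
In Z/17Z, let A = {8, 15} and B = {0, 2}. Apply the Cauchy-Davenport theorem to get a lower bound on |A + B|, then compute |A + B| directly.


Cauchy-Davenport: |A + B| ≥ min(p, |A| + |B| - 1) for A, B nonempty in Z/pZ.
|A| = 2, |B| = 2, p = 17.
CD lower bound = min(17, 2 + 2 - 1) = min(17, 3) = 3.
Compute A + B mod 17 directly:
a = 8: 8+0=8, 8+2=10
a = 15: 15+0=15, 15+2=0
A + B = {0, 8, 10, 15}, so |A + B| = 4.
Verify: 4 ≥ 3? Yes ✓.

CD lower bound = 3, actual |A + B| = 4.


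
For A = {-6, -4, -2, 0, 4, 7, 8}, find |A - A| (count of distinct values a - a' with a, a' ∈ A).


A - A = {a - a' : a, a' ∈ A}; |A| = 7.
Bounds: 2|A|-1 ≤ |A - A| ≤ |A|² - |A| + 1, i.e. 13 ≤ |A - A| ≤ 43.
Note: 0 ∈ A - A always (from a - a). The set is symmetric: if d ∈ A - A then -d ∈ A - A.
Enumerate nonzero differences d = a - a' with a > a' (then include -d):
Positive differences: {1, 2, 3, 4, 6, 7, 8, 9, 10, 11, 12, 13, 14}
Full difference set: {0} ∪ (positive diffs) ∪ (negative diffs).
|A - A| = 1 + 2·13 = 27 (matches direct enumeration: 27).

|A - A| = 27


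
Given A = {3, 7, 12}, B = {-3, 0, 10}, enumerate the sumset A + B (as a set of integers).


A + B = {a + b : a ∈ A, b ∈ B}.
Enumerate all |A|·|B| = 3·3 = 9 pairs (a, b) and collect distinct sums.
a = 3: 3+-3=0, 3+0=3, 3+10=13
a = 7: 7+-3=4, 7+0=7, 7+10=17
a = 12: 12+-3=9, 12+0=12, 12+10=22
Collecting distinct sums: A + B = {0, 3, 4, 7, 9, 12, 13, 17, 22}
|A + B| = 9

A + B = {0, 3, 4, 7, 9, 12, 13, 17, 22}


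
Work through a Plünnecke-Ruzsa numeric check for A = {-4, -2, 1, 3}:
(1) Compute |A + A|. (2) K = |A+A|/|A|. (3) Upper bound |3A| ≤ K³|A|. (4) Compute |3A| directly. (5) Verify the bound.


|A| = 4.
Step 1: Compute A + A by enumerating all 16 pairs.
A + A = {-8, -6, -4, -3, -1, 1, 2, 4, 6}, so |A + A| = 9.
Step 2: Doubling constant K = |A + A|/|A| = 9/4 = 9/4 ≈ 2.2500.
Step 3: Plünnecke-Ruzsa gives |3A| ≤ K³·|A| = (2.2500)³ · 4 ≈ 45.5625.
Step 4: Compute 3A = A + A + A directly by enumerating all triples (a,b,c) ∈ A³; |3A| = 16.
Step 5: Check 16 ≤ 45.5625? Yes ✓.

K = 9/4, Plünnecke-Ruzsa bound K³|A| ≈ 45.5625, |3A| = 16, inequality holds.


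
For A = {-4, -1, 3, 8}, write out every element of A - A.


A - A = {a - a' : a, a' ∈ A}.
Compute a - a' for each ordered pair (a, a'):
a = -4: -4--4=0, -4--1=-3, -4-3=-7, -4-8=-12
a = -1: -1--4=3, -1--1=0, -1-3=-4, -1-8=-9
a = 3: 3--4=7, 3--1=4, 3-3=0, 3-8=-5
a = 8: 8--4=12, 8--1=9, 8-3=5, 8-8=0
Collecting distinct values (and noting 0 appears from a-a):
A - A = {-12, -9, -7, -5, -4, -3, 0, 3, 4, 5, 7, 9, 12}
|A - A| = 13

A - A = {-12, -9, -7, -5, -4, -3, 0, 3, 4, 5, 7, 9, 12}


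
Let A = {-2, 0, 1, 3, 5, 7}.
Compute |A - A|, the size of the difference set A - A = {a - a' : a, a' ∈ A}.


A - A = {a - a' : a, a' ∈ A}; |A| = 6.
Bounds: 2|A|-1 ≤ |A - A| ≤ |A|² - |A| + 1, i.e. 11 ≤ |A - A| ≤ 31.
Note: 0 ∈ A - A always (from a - a). The set is symmetric: if d ∈ A - A then -d ∈ A - A.
Enumerate nonzero differences d = a - a' with a > a' (then include -d):
Positive differences: {1, 2, 3, 4, 5, 6, 7, 9}
Full difference set: {0} ∪ (positive diffs) ∪ (negative diffs).
|A - A| = 1 + 2·8 = 17 (matches direct enumeration: 17).

|A - A| = 17


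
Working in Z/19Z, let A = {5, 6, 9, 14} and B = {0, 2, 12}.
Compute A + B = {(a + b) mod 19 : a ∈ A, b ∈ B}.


Work in Z/19Z: reduce every sum a + b modulo 19.
Enumerate all 12 pairs:
a = 5: 5+0=5, 5+2=7, 5+12=17
a = 6: 6+0=6, 6+2=8, 6+12=18
a = 9: 9+0=9, 9+2=11, 9+12=2
a = 14: 14+0=14, 14+2=16, 14+12=7
Distinct residues collected: {2, 5, 6, 7, 8, 9, 11, 14, 16, 17, 18}
|A + B| = 11 (out of 19 total residues).

A + B = {2, 5, 6, 7, 8, 9, 11, 14, 16, 17, 18}


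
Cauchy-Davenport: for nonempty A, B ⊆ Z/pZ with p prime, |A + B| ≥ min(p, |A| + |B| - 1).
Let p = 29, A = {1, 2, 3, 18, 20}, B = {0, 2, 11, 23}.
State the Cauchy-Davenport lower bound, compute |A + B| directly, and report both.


Cauchy-Davenport: |A + B| ≥ min(p, |A| + |B| - 1) for A, B nonempty in Z/pZ.
|A| = 5, |B| = 4, p = 29.
CD lower bound = min(29, 5 + 4 - 1) = min(29, 8) = 8.
Compute A + B mod 29 directly:
a = 1: 1+0=1, 1+2=3, 1+11=12, 1+23=24
a = 2: 2+0=2, 2+2=4, 2+11=13, 2+23=25
a = 3: 3+0=3, 3+2=5, 3+11=14, 3+23=26
a = 18: 18+0=18, 18+2=20, 18+11=0, 18+23=12
a = 20: 20+0=20, 20+2=22, 20+11=2, 20+23=14
A + B = {0, 1, 2, 3, 4, 5, 12, 13, 14, 18, 20, 22, 24, 25, 26}, so |A + B| = 15.
Verify: 15 ≥ 8? Yes ✓.

CD lower bound = 8, actual |A + B| = 15.


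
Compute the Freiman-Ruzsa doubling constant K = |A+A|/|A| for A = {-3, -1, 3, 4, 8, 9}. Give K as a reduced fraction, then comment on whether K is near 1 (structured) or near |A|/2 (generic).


|A| = 6.
Compute A + A by enumerating all 36 pairs.
A + A = {-6, -4, -2, 0, 1, 2, 3, 5, 6, 7, 8, 11, 12, 13, 16, 17, 18}, so |A + A| = 17.
K = |A + A| / |A| = 17/6 (already in lowest terms) ≈ 2.8333.
Reference: AP of size 6 gives K = 11/6 ≈ 1.8333; a fully generic set of size 6 gives K ≈ 3.5000.

|A| = 6, |A + A| = 17, K = 17/6.


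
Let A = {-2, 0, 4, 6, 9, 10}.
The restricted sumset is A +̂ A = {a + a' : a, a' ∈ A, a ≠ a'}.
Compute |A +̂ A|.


Restricted sumset: A +̂ A = {a + a' : a ∈ A, a' ∈ A, a ≠ a'}.
Equivalently, take A + A and drop any sum 2a that is achievable ONLY as a + a for a ∈ A (i.e. sums representable only with equal summands).
Enumerate pairs (a, a') with a < a' (symmetric, so each unordered pair gives one sum; this covers all a ≠ a'):
  -2 + 0 = -2
  -2 + 4 = 2
  -2 + 6 = 4
  -2 + 9 = 7
  -2 + 10 = 8
  0 + 4 = 4
  0 + 6 = 6
  0 + 9 = 9
  0 + 10 = 10
  4 + 6 = 10
  4 + 9 = 13
  4 + 10 = 14
  6 + 9 = 15
  6 + 10 = 16
  9 + 10 = 19
Collected distinct sums: {-2, 2, 4, 6, 7, 8, 9, 10, 13, 14, 15, 16, 19}
|A +̂ A| = 13
(Reference bound: |A +̂ A| ≥ 2|A| - 3 for |A| ≥ 2, with |A| = 6 giving ≥ 9.)

|A +̂ A| = 13


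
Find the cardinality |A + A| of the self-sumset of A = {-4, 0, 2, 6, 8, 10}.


A + A = {a + a' : a, a' ∈ A}; |A| = 6.
General bounds: 2|A| - 1 ≤ |A + A| ≤ |A|(|A|+1)/2, i.e. 11 ≤ |A + A| ≤ 21.
Lower bound 2|A|-1 is attained iff A is an arithmetic progression.
Enumerate sums a + a' for a ≤ a' (symmetric, so this suffices):
a = -4: -4+-4=-8, -4+0=-4, -4+2=-2, -4+6=2, -4+8=4, -4+10=6
a = 0: 0+0=0, 0+2=2, 0+6=6, 0+8=8, 0+10=10
a = 2: 2+2=4, 2+6=8, 2+8=10, 2+10=12
a = 6: 6+6=12, 6+8=14, 6+10=16
a = 8: 8+8=16, 8+10=18
a = 10: 10+10=20
Distinct sums: {-8, -4, -2, 0, 2, 4, 6, 8, 10, 12, 14, 16, 18, 20}
|A + A| = 14

|A + A| = 14


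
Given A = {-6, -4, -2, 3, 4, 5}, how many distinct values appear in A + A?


A + A = {a + a' : a, a' ∈ A}; |A| = 6.
General bounds: 2|A| - 1 ≤ |A + A| ≤ |A|(|A|+1)/2, i.e. 11 ≤ |A + A| ≤ 21.
Lower bound 2|A|-1 is attained iff A is an arithmetic progression.
Enumerate sums a + a' for a ≤ a' (symmetric, so this suffices):
a = -6: -6+-6=-12, -6+-4=-10, -6+-2=-8, -6+3=-3, -6+4=-2, -6+5=-1
a = -4: -4+-4=-8, -4+-2=-6, -4+3=-1, -4+4=0, -4+5=1
a = -2: -2+-2=-4, -2+3=1, -2+4=2, -2+5=3
a = 3: 3+3=6, 3+4=7, 3+5=8
a = 4: 4+4=8, 4+5=9
a = 5: 5+5=10
Distinct sums: {-12, -10, -8, -6, -4, -3, -2, -1, 0, 1, 2, 3, 6, 7, 8, 9, 10}
|A + A| = 17

|A + A| = 17


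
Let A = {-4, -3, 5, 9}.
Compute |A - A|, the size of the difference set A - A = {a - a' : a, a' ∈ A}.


A - A = {a - a' : a, a' ∈ A}; |A| = 4.
Bounds: 2|A|-1 ≤ |A - A| ≤ |A|² - |A| + 1, i.e. 7 ≤ |A - A| ≤ 13.
Note: 0 ∈ A - A always (from a - a). The set is symmetric: if d ∈ A - A then -d ∈ A - A.
Enumerate nonzero differences d = a - a' with a > a' (then include -d):
Positive differences: {1, 4, 8, 9, 12, 13}
Full difference set: {0} ∪ (positive diffs) ∪ (negative diffs).
|A - A| = 1 + 2·6 = 13 (matches direct enumeration: 13).

|A - A| = 13


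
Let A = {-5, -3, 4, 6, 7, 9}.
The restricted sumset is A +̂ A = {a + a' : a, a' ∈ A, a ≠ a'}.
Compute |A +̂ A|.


Restricted sumset: A +̂ A = {a + a' : a ∈ A, a' ∈ A, a ≠ a'}.
Equivalently, take A + A and drop any sum 2a that is achievable ONLY as a + a for a ∈ A (i.e. sums representable only with equal summands).
Enumerate pairs (a, a') with a < a' (symmetric, so each unordered pair gives one sum; this covers all a ≠ a'):
  -5 + -3 = -8
  -5 + 4 = -1
  -5 + 6 = 1
  -5 + 7 = 2
  -5 + 9 = 4
  -3 + 4 = 1
  -3 + 6 = 3
  -3 + 7 = 4
  -3 + 9 = 6
  4 + 6 = 10
  4 + 7 = 11
  4 + 9 = 13
  6 + 7 = 13
  6 + 9 = 15
  7 + 9 = 16
Collected distinct sums: {-8, -1, 1, 2, 3, 4, 6, 10, 11, 13, 15, 16}
|A +̂ A| = 12
(Reference bound: |A +̂ A| ≥ 2|A| - 3 for |A| ≥ 2, with |A| = 6 giving ≥ 9.)

|A +̂ A| = 12


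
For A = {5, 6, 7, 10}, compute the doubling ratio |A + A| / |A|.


|A| = 4.
Compute A + A by enumerating all 16 pairs.
A + A = {10, 11, 12, 13, 14, 15, 16, 17, 20}, so |A + A| = 9.
K = |A + A| / |A| = 9/4 (already in lowest terms) ≈ 2.2500.
Reference: AP of size 4 gives K = 7/4 ≈ 1.7500; a fully generic set of size 4 gives K ≈ 2.5000.

|A| = 4, |A + A| = 9, K = 9/4.


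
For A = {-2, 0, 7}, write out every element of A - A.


A - A = {a - a' : a, a' ∈ A}.
Compute a - a' for each ordered pair (a, a'):
a = -2: -2--2=0, -2-0=-2, -2-7=-9
a = 0: 0--2=2, 0-0=0, 0-7=-7
a = 7: 7--2=9, 7-0=7, 7-7=0
Collecting distinct values (and noting 0 appears from a-a):
A - A = {-9, -7, -2, 0, 2, 7, 9}
|A - A| = 7

A - A = {-9, -7, -2, 0, 2, 7, 9}


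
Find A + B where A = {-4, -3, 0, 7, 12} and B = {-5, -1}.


A + B = {a + b : a ∈ A, b ∈ B}.
Enumerate all |A|·|B| = 5·2 = 10 pairs (a, b) and collect distinct sums.
a = -4: -4+-5=-9, -4+-1=-5
a = -3: -3+-5=-8, -3+-1=-4
a = 0: 0+-5=-5, 0+-1=-1
a = 7: 7+-5=2, 7+-1=6
a = 12: 12+-5=7, 12+-1=11
Collecting distinct sums: A + B = {-9, -8, -5, -4, -1, 2, 6, 7, 11}
|A + B| = 9

A + B = {-9, -8, -5, -4, -1, 2, 6, 7, 11}


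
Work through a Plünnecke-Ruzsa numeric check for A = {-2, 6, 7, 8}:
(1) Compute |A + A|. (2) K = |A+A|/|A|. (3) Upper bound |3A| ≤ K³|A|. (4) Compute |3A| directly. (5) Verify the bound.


|A| = 4.
Step 1: Compute A + A by enumerating all 16 pairs.
A + A = {-4, 4, 5, 6, 12, 13, 14, 15, 16}, so |A + A| = 9.
Step 2: Doubling constant K = |A + A|/|A| = 9/4 = 9/4 ≈ 2.2500.
Step 3: Plünnecke-Ruzsa gives |3A| ≤ K³·|A| = (2.2500)³ · 4 ≈ 45.5625.
Step 4: Compute 3A = A + A + A directly by enumerating all triples (a,b,c) ∈ A³; |3A| = 16.
Step 5: Check 16 ≤ 45.5625? Yes ✓.

K = 9/4, Plünnecke-Ruzsa bound K³|A| ≈ 45.5625, |3A| = 16, inequality holds.


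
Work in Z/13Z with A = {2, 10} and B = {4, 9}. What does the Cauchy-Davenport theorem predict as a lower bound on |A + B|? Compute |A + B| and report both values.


Cauchy-Davenport: |A + B| ≥ min(p, |A| + |B| - 1) for A, B nonempty in Z/pZ.
|A| = 2, |B| = 2, p = 13.
CD lower bound = min(13, 2 + 2 - 1) = min(13, 3) = 3.
Compute A + B mod 13 directly:
a = 2: 2+4=6, 2+9=11
a = 10: 10+4=1, 10+9=6
A + B = {1, 6, 11}, so |A + B| = 3.
Verify: 3 ≥ 3? Yes ✓.

CD lower bound = 3, actual |A + B| = 3.


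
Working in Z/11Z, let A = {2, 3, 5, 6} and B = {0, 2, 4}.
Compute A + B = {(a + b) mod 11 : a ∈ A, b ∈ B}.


Work in Z/11Z: reduce every sum a + b modulo 11.
Enumerate all 12 pairs:
a = 2: 2+0=2, 2+2=4, 2+4=6
a = 3: 3+0=3, 3+2=5, 3+4=7
a = 5: 5+0=5, 5+2=7, 5+4=9
a = 6: 6+0=6, 6+2=8, 6+4=10
Distinct residues collected: {2, 3, 4, 5, 6, 7, 8, 9, 10}
|A + B| = 9 (out of 11 total residues).

A + B = {2, 3, 4, 5, 6, 7, 8, 9, 10}


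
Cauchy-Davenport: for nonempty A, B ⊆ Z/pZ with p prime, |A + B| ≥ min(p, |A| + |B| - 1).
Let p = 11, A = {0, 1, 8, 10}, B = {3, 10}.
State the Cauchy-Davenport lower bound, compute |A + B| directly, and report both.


Cauchy-Davenport: |A + B| ≥ min(p, |A| + |B| - 1) for A, B nonempty in Z/pZ.
|A| = 4, |B| = 2, p = 11.
CD lower bound = min(11, 4 + 2 - 1) = min(11, 5) = 5.
Compute A + B mod 11 directly:
a = 0: 0+3=3, 0+10=10
a = 1: 1+3=4, 1+10=0
a = 8: 8+3=0, 8+10=7
a = 10: 10+3=2, 10+10=9
A + B = {0, 2, 3, 4, 7, 9, 10}, so |A + B| = 7.
Verify: 7 ≥ 5? Yes ✓.

CD lower bound = 5, actual |A + B| = 7.


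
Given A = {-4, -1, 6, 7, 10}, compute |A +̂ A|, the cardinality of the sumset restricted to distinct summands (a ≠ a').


Restricted sumset: A +̂ A = {a + a' : a ∈ A, a' ∈ A, a ≠ a'}.
Equivalently, take A + A and drop any sum 2a that is achievable ONLY as a + a for a ∈ A (i.e. sums representable only with equal summands).
Enumerate pairs (a, a') with a < a' (symmetric, so each unordered pair gives one sum; this covers all a ≠ a'):
  -4 + -1 = -5
  -4 + 6 = 2
  -4 + 7 = 3
  -4 + 10 = 6
  -1 + 6 = 5
  -1 + 7 = 6
  -1 + 10 = 9
  6 + 7 = 13
  6 + 10 = 16
  7 + 10 = 17
Collected distinct sums: {-5, 2, 3, 5, 6, 9, 13, 16, 17}
|A +̂ A| = 9
(Reference bound: |A +̂ A| ≥ 2|A| - 3 for |A| ≥ 2, with |A| = 5 giving ≥ 7.)

|A +̂ A| = 9


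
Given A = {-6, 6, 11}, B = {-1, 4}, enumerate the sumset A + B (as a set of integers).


A + B = {a + b : a ∈ A, b ∈ B}.
Enumerate all |A|·|B| = 3·2 = 6 pairs (a, b) and collect distinct sums.
a = -6: -6+-1=-7, -6+4=-2
a = 6: 6+-1=5, 6+4=10
a = 11: 11+-1=10, 11+4=15
Collecting distinct sums: A + B = {-7, -2, 5, 10, 15}
|A + B| = 5

A + B = {-7, -2, 5, 10, 15}


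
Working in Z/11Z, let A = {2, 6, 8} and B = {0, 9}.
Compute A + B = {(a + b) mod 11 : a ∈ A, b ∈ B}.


Work in Z/11Z: reduce every sum a + b modulo 11.
Enumerate all 6 pairs:
a = 2: 2+0=2, 2+9=0
a = 6: 6+0=6, 6+9=4
a = 8: 8+0=8, 8+9=6
Distinct residues collected: {0, 2, 4, 6, 8}
|A + B| = 5 (out of 11 total residues).

A + B = {0, 2, 4, 6, 8}


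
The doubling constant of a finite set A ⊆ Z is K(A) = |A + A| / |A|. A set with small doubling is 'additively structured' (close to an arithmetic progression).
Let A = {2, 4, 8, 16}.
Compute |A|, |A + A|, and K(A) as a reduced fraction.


|A| = 4.
Compute A + A by enumerating all 16 pairs.
A + A = {4, 6, 8, 10, 12, 16, 18, 20, 24, 32}, so |A + A| = 10.
K = |A + A| / |A| = 10/4 = 5/2 ≈ 2.5000.
Reference: AP of size 4 gives K = 7/4 ≈ 1.7500; a fully generic set of size 4 gives K ≈ 2.5000.

|A| = 4, |A + A| = 10, K = 10/4 = 5/2.


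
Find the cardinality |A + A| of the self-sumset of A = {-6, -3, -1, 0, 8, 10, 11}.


A + A = {a + a' : a, a' ∈ A}; |A| = 7.
General bounds: 2|A| - 1 ≤ |A + A| ≤ |A|(|A|+1)/2, i.e. 13 ≤ |A + A| ≤ 28.
Lower bound 2|A|-1 is attained iff A is an arithmetic progression.
Enumerate sums a + a' for a ≤ a' (symmetric, so this suffices):
a = -6: -6+-6=-12, -6+-3=-9, -6+-1=-7, -6+0=-6, -6+8=2, -6+10=4, -6+11=5
a = -3: -3+-3=-6, -3+-1=-4, -3+0=-3, -3+8=5, -3+10=7, -3+11=8
a = -1: -1+-1=-2, -1+0=-1, -1+8=7, -1+10=9, -1+11=10
a = 0: 0+0=0, 0+8=8, 0+10=10, 0+11=11
a = 8: 8+8=16, 8+10=18, 8+11=19
a = 10: 10+10=20, 10+11=21
a = 11: 11+11=22
Distinct sums: {-12, -9, -7, -6, -4, -3, -2, -1, 0, 2, 4, 5, 7, 8, 9, 10, 11, 16, 18, 19, 20, 21, 22}
|A + A| = 23

|A + A| = 23


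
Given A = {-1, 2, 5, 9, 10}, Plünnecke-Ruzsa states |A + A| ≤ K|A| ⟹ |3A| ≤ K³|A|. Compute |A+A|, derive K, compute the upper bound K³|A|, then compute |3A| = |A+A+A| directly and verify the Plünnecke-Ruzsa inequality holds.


|A| = 5.
Step 1: Compute A + A by enumerating all 25 pairs.
A + A = {-2, 1, 4, 7, 8, 9, 10, 11, 12, 14, 15, 18, 19, 20}, so |A + A| = 14.
Step 2: Doubling constant K = |A + A|/|A| = 14/5 = 14/5 ≈ 2.8000.
Step 3: Plünnecke-Ruzsa gives |3A| ≤ K³·|A| = (2.8000)³ · 5 ≈ 109.7600.
Step 4: Compute 3A = A + A + A directly by enumerating all triples (a,b,c) ∈ A³; |3A| = 27.
Step 5: Check 27 ≤ 109.7600? Yes ✓.

K = 14/5, Plünnecke-Ruzsa bound K³|A| ≈ 109.7600, |3A| = 27, inequality holds.


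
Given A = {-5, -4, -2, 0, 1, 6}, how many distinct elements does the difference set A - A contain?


A - A = {a - a' : a, a' ∈ A}; |A| = 6.
Bounds: 2|A|-1 ≤ |A - A| ≤ |A|² - |A| + 1, i.e. 11 ≤ |A - A| ≤ 31.
Note: 0 ∈ A - A always (from a - a). The set is symmetric: if d ∈ A - A then -d ∈ A - A.
Enumerate nonzero differences d = a - a' with a > a' (then include -d):
Positive differences: {1, 2, 3, 4, 5, 6, 8, 10, 11}
Full difference set: {0} ∪ (positive diffs) ∪ (negative diffs).
|A - A| = 1 + 2·9 = 19 (matches direct enumeration: 19).

|A - A| = 19


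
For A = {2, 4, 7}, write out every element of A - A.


A - A = {a - a' : a, a' ∈ A}.
Compute a - a' for each ordered pair (a, a'):
a = 2: 2-2=0, 2-4=-2, 2-7=-5
a = 4: 4-2=2, 4-4=0, 4-7=-3
a = 7: 7-2=5, 7-4=3, 7-7=0
Collecting distinct values (and noting 0 appears from a-a):
A - A = {-5, -3, -2, 0, 2, 3, 5}
|A - A| = 7

A - A = {-5, -3, -2, 0, 2, 3, 5}


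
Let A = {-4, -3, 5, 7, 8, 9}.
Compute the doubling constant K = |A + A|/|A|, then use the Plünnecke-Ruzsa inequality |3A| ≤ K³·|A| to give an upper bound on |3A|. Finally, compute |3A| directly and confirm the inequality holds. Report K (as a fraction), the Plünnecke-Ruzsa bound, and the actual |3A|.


|A| = 6.
Step 1: Compute A + A by enumerating all 36 pairs.
A + A = {-8, -7, -6, 1, 2, 3, 4, 5, 6, 10, 12, 13, 14, 15, 16, 17, 18}, so |A + A| = 17.
Step 2: Doubling constant K = |A + A|/|A| = 17/6 = 17/6 ≈ 2.8333.
Step 3: Plünnecke-Ruzsa gives |3A| ≤ K³·|A| = (2.8333)³ · 6 ≈ 136.4722.
Step 4: Compute 3A = A + A + A directly by enumerating all triples (a,b,c) ∈ A³; |3A| = 32.
Step 5: Check 32 ≤ 136.4722? Yes ✓.

K = 17/6, Plünnecke-Ruzsa bound K³|A| ≈ 136.4722, |3A| = 32, inequality holds.


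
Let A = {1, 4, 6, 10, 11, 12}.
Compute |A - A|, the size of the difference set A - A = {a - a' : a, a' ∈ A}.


A - A = {a - a' : a, a' ∈ A}; |A| = 6.
Bounds: 2|A|-1 ≤ |A - A| ≤ |A|² - |A| + 1, i.e. 11 ≤ |A - A| ≤ 31.
Note: 0 ∈ A - A always (from a - a). The set is symmetric: if d ∈ A - A then -d ∈ A - A.
Enumerate nonzero differences d = a - a' with a > a' (then include -d):
Positive differences: {1, 2, 3, 4, 5, 6, 7, 8, 9, 10, 11}
Full difference set: {0} ∪ (positive diffs) ∪ (negative diffs).
|A - A| = 1 + 2·11 = 23 (matches direct enumeration: 23).

|A - A| = 23


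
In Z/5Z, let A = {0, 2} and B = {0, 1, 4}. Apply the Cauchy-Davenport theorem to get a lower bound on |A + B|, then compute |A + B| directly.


Cauchy-Davenport: |A + B| ≥ min(p, |A| + |B| - 1) for A, B nonempty in Z/pZ.
|A| = 2, |B| = 3, p = 5.
CD lower bound = min(5, 2 + 3 - 1) = min(5, 4) = 4.
Compute A + B mod 5 directly:
a = 0: 0+0=0, 0+1=1, 0+4=4
a = 2: 2+0=2, 2+1=3, 2+4=1
A + B = {0, 1, 2, 3, 4}, so |A + B| = 5.
Verify: 5 ≥ 4? Yes ✓.

CD lower bound = 4, actual |A + B| = 5.


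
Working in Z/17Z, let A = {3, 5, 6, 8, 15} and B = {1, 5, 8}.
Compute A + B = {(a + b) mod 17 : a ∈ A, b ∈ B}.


Work in Z/17Z: reduce every sum a + b modulo 17.
Enumerate all 15 pairs:
a = 3: 3+1=4, 3+5=8, 3+8=11
a = 5: 5+1=6, 5+5=10, 5+8=13
a = 6: 6+1=7, 6+5=11, 6+8=14
a = 8: 8+1=9, 8+5=13, 8+8=16
a = 15: 15+1=16, 15+5=3, 15+8=6
Distinct residues collected: {3, 4, 6, 7, 8, 9, 10, 11, 13, 14, 16}
|A + B| = 11 (out of 17 total residues).

A + B = {3, 4, 6, 7, 8, 9, 10, 11, 13, 14, 16}


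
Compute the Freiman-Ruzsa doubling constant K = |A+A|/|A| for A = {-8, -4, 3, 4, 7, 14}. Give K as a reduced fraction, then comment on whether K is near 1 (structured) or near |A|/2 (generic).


|A| = 6.
Compute A + A by enumerating all 36 pairs.
A + A = {-16, -12, -8, -5, -4, -1, 0, 3, 6, 7, 8, 10, 11, 14, 17, 18, 21, 28}, so |A + A| = 18.
K = |A + A| / |A| = 18/6 = 3/1 ≈ 3.0000.
Reference: AP of size 6 gives K = 11/6 ≈ 1.8333; a fully generic set of size 6 gives K ≈ 3.5000.

|A| = 6, |A + A| = 18, K = 18/6 = 3/1.


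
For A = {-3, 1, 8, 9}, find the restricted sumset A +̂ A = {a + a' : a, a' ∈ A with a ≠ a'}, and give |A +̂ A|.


Restricted sumset: A +̂ A = {a + a' : a ∈ A, a' ∈ A, a ≠ a'}.
Equivalently, take A + A and drop any sum 2a that is achievable ONLY as a + a for a ∈ A (i.e. sums representable only with equal summands).
Enumerate pairs (a, a') with a < a' (symmetric, so each unordered pair gives one sum; this covers all a ≠ a'):
  -3 + 1 = -2
  -3 + 8 = 5
  -3 + 9 = 6
  1 + 8 = 9
  1 + 9 = 10
  8 + 9 = 17
Collected distinct sums: {-2, 5, 6, 9, 10, 17}
|A +̂ A| = 6
(Reference bound: |A +̂ A| ≥ 2|A| - 3 for |A| ≥ 2, with |A| = 4 giving ≥ 5.)

|A +̂ A| = 6


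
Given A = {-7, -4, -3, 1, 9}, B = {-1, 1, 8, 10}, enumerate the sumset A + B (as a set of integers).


A + B = {a + b : a ∈ A, b ∈ B}.
Enumerate all |A|·|B| = 5·4 = 20 pairs (a, b) and collect distinct sums.
a = -7: -7+-1=-8, -7+1=-6, -7+8=1, -7+10=3
a = -4: -4+-1=-5, -4+1=-3, -4+8=4, -4+10=6
a = -3: -3+-1=-4, -3+1=-2, -3+8=5, -3+10=7
a = 1: 1+-1=0, 1+1=2, 1+8=9, 1+10=11
a = 9: 9+-1=8, 9+1=10, 9+8=17, 9+10=19
Collecting distinct sums: A + B = {-8, -6, -5, -4, -3, -2, 0, 1, 2, 3, 4, 5, 6, 7, 8, 9, 10, 11, 17, 19}
|A + B| = 20

A + B = {-8, -6, -5, -4, -3, -2, 0, 1, 2, 3, 4, 5, 6, 7, 8, 9, 10, 11, 17, 19}


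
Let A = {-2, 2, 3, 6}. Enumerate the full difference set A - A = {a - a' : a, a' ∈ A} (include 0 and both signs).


A - A = {a - a' : a, a' ∈ A}.
Compute a - a' for each ordered pair (a, a'):
a = -2: -2--2=0, -2-2=-4, -2-3=-5, -2-6=-8
a = 2: 2--2=4, 2-2=0, 2-3=-1, 2-6=-4
a = 3: 3--2=5, 3-2=1, 3-3=0, 3-6=-3
a = 6: 6--2=8, 6-2=4, 6-3=3, 6-6=0
Collecting distinct values (and noting 0 appears from a-a):
A - A = {-8, -5, -4, -3, -1, 0, 1, 3, 4, 5, 8}
|A - A| = 11

A - A = {-8, -5, -4, -3, -1, 0, 1, 3, 4, 5, 8}


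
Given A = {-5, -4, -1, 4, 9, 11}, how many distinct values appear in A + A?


A + A = {a + a' : a, a' ∈ A}; |A| = 6.
General bounds: 2|A| - 1 ≤ |A + A| ≤ |A|(|A|+1)/2, i.e. 11 ≤ |A + A| ≤ 21.
Lower bound 2|A|-1 is attained iff A is an arithmetic progression.
Enumerate sums a + a' for a ≤ a' (symmetric, so this suffices):
a = -5: -5+-5=-10, -5+-4=-9, -5+-1=-6, -5+4=-1, -5+9=4, -5+11=6
a = -4: -4+-4=-8, -4+-1=-5, -4+4=0, -4+9=5, -4+11=7
a = -1: -1+-1=-2, -1+4=3, -1+9=8, -1+11=10
a = 4: 4+4=8, 4+9=13, 4+11=15
a = 9: 9+9=18, 9+11=20
a = 11: 11+11=22
Distinct sums: {-10, -9, -8, -6, -5, -2, -1, 0, 3, 4, 5, 6, 7, 8, 10, 13, 15, 18, 20, 22}
|A + A| = 20

|A + A| = 20


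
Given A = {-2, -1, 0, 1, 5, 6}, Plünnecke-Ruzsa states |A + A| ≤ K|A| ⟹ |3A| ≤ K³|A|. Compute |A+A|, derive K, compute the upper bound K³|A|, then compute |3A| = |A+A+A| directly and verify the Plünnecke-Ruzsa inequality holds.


|A| = 6.
Step 1: Compute A + A by enumerating all 36 pairs.
A + A = {-4, -3, -2, -1, 0, 1, 2, 3, 4, 5, 6, 7, 10, 11, 12}, so |A + A| = 15.
Step 2: Doubling constant K = |A + A|/|A| = 15/6 = 15/6 ≈ 2.5000.
Step 3: Plünnecke-Ruzsa gives |3A| ≤ K³·|A| = (2.5000)³ · 6 ≈ 93.7500.
Step 4: Compute 3A = A + A + A directly by enumerating all triples (a,b,c) ∈ A³; |3A| = 24.
Step 5: Check 24 ≤ 93.7500? Yes ✓.

K = 15/6, Plünnecke-Ruzsa bound K³|A| ≈ 93.7500, |3A| = 24, inequality holds.


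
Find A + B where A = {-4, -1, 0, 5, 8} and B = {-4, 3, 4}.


A + B = {a + b : a ∈ A, b ∈ B}.
Enumerate all |A|·|B| = 5·3 = 15 pairs (a, b) and collect distinct sums.
a = -4: -4+-4=-8, -4+3=-1, -4+4=0
a = -1: -1+-4=-5, -1+3=2, -1+4=3
a = 0: 0+-4=-4, 0+3=3, 0+4=4
a = 5: 5+-4=1, 5+3=8, 5+4=9
a = 8: 8+-4=4, 8+3=11, 8+4=12
Collecting distinct sums: A + B = {-8, -5, -4, -1, 0, 1, 2, 3, 4, 8, 9, 11, 12}
|A + B| = 13

A + B = {-8, -5, -4, -1, 0, 1, 2, 3, 4, 8, 9, 11, 12}


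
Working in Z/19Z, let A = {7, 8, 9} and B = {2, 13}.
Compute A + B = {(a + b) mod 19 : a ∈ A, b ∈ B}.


Work in Z/19Z: reduce every sum a + b modulo 19.
Enumerate all 6 pairs:
a = 7: 7+2=9, 7+13=1
a = 8: 8+2=10, 8+13=2
a = 9: 9+2=11, 9+13=3
Distinct residues collected: {1, 2, 3, 9, 10, 11}
|A + B| = 6 (out of 19 total residues).

A + B = {1, 2, 3, 9, 10, 11}


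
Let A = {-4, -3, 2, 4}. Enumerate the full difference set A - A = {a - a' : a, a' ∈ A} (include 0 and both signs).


A - A = {a - a' : a, a' ∈ A}.
Compute a - a' for each ordered pair (a, a'):
a = -4: -4--4=0, -4--3=-1, -4-2=-6, -4-4=-8
a = -3: -3--4=1, -3--3=0, -3-2=-5, -3-4=-7
a = 2: 2--4=6, 2--3=5, 2-2=0, 2-4=-2
a = 4: 4--4=8, 4--3=7, 4-2=2, 4-4=0
Collecting distinct values (and noting 0 appears from a-a):
A - A = {-8, -7, -6, -5, -2, -1, 0, 1, 2, 5, 6, 7, 8}
|A - A| = 13

A - A = {-8, -7, -6, -5, -2, -1, 0, 1, 2, 5, 6, 7, 8}


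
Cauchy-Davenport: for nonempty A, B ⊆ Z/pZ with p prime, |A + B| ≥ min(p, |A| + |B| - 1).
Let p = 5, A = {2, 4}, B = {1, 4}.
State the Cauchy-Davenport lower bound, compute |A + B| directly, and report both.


Cauchy-Davenport: |A + B| ≥ min(p, |A| + |B| - 1) for A, B nonempty in Z/pZ.
|A| = 2, |B| = 2, p = 5.
CD lower bound = min(5, 2 + 2 - 1) = min(5, 3) = 3.
Compute A + B mod 5 directly:
a = 2: 2+1=3, 2+4=1
a = 4: 4+1=0, 4+4=3
A + B = {0, 1, 3}, so |A + B| = 3.
Verify: 3 ≥ 3? Yes ✓.

CD lower bound = 3, actual |A + B| = 3.


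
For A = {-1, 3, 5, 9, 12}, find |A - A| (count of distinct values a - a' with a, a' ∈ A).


A - A = {a - a' : a, a' ∈ A}; |A| = 5.
Bounds: 2|A|-1 ≤ |A - A| ≤ |A|² - |A| + 1, i.e. 9 ≤ |A - A| ≤ 21.
Note: 0 ∈ A - A always (from a - a). The set is symmetric: if d ∈ A - A then -d ∈ A - A.
Enumerate nonzero differences d = a - a' with a > a' (then include -d):
Positive differences: {2, 3, 4, 6, 7, 9, 10, 13}
Full difference set: {0} ∪ (positive diffs) ∪ (negative diffs).
|A - A| = 1 + 2·8 = 17 (matches direct enumeration: 17).

|A - A| = 17


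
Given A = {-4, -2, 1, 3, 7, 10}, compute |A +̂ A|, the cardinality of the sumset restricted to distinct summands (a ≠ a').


Restricted sumset: A +̂ A = {a + a' : a ∈ A, a' ∈ A, a ≠ a'}.
Equivalently, take A + A and drop any sum 2a that is achievable ONLY as a + a for a ∈ A (i.e. sums representable only with equal summands).
Enumerate pairs (a, a') with a < a' (symmetric, so each unordered pair gives one sum; this covers all a ≠ a'):
  -4 + -2 = -6
  -4 + 1 = -3
  -4 + 3 = -1
  -4 + 7 = 3
  -4 + 10 = 6
  -2 + 1 = -1
  -2 + 3 = 1
  -2 + 7 = 5
  -2 + 10 = 8
  1 + 3 = 4
  1 + 7 = 8
  1 + 10 = 11
  3 + 7 = 10
  3 + 10 = 13
  7 + 10 = 17
Collected distinct sums: {-6, -3, -1, 1, 3, 4, 5, 6, 8, 10, 11, 13, 17}
|A +̂ A| = 13
(Reference bound: |A +̂ A| ≥ 2|A| - 3 for |A| ≥ 2, with |A| = 6 giving ≥ 9.)

|A +̂ A| = 13


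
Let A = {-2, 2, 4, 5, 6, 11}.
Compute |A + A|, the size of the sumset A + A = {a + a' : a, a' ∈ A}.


A + A = {a + a' : a, a' ∈ A}; |A| = 6.
General bounds: 2|A| - 1 ≤ |A + A| ≤ |A|(|A|+1)/2, i.e. 11 ≤ |A + A| ≤ 21.
Lower bound 2|A|-1 is attained iff A is an arithmetic progression.
Enumerate sums a + a' for a ≤ a' (symmetric, so this suffices):
a = -2: -2+-2=-4, -2+2=0, -2+4=2, -2+5=3, -2+6=4, -2+11=9
a = 2: 2+2=4, 2+4=6, 2+5=7, 2+6=8, 2+11=13
a = 4: 4+4=8, 4+5=9, 4+6=10, 4+11=15
a = 5: 5+5=10, 5+6=11, 5+11=16
a = 6: 6+6=12, 6+11=17
a = 11: 11+11=22
Distinct sums: {-4, 0, 2, 3, 4, 6, 7, 8, 9, 10, 11, 12, 13, 15, 16, 17, 22}
|A + A| = 17

|A + A| = 17


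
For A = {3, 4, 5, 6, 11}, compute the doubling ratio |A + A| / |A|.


|A| = 5.
Compute A + A by enumerating all 25 pairs.
A + A = {6, 7, 8, 9, 10, 11, 12, 14, 15, 16, 17, 22}, so |A + A| = 12.
K = |A + A| / |A| = 12/5 (already in lowest terms) ≈ 2.4000.
Reference: AP of size 5 gives K = 9/5 ≈ 1.8000; a fully generic set of size 5 gives K ≈ 3.0000.

|A| = 5, |A + A| = 12, K = 12/5.


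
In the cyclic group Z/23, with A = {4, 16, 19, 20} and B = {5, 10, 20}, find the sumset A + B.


Work in Z/23Z: reduce every sum a + b modulo 23.
Enumerate all 12 pairs:
a = 4: 4+5=9, 4+10=14, 4+20=1
a = 16: 16+5=21, 16+10=3, 16+20=13
a = 19: 19+5=1, 19+10=6, 19+20=16
a = 20: 20+5=2, 20+10=7, 20+20=17
Distinct residues collected: {1, 2, 3, 6, 7, 9, 13, 14, 16, 17, 21}
|A + B| = 11 (out of 23 total residues).

A + B = {1, 2, 3, 6, 7, 9, 13, 14, 16, 17, 21}


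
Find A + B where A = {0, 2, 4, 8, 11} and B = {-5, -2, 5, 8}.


A + B = {a + b : a ∈ A, b ∈ B}.
Enumerate all |A|·|B| = 5·4 = 20 pairs (a, b) and collect distinct sums.
a = 0: 0+-5=-5, 0+-2=-2, 0+5=5, 0+8=8
a = 2: 2+-5=-3, 2+-2=0, 2+5=7, 2+8=10
a = 4: 4+-5=-1, 4+-2=2, 4+5=9, 4+8=12
a = 8: 8+-5=3, 8+-2=6, 8+5=13, 8+8=16
a = 11: 11+-5=6, 11+-2=9, 11+5=16, 11+8=19
Collecting distinct sums: A + B = {-5, -3, -2, -1, 0, 2, 3, 5, 6, 7, 8, 9, 10, 12, 13, 16, 19}
|A + B| = 17

A + B = {-5, -3, -2, -1, 0, 2, 3, 5, 6, 7, 8, 9, 10, 12, 13, 16, 19}


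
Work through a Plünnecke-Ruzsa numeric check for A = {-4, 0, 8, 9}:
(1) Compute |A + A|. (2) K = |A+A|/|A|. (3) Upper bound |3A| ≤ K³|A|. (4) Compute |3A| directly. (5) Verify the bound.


|A| = 4.
Step 1: Compute A + A by enumerating all 16 pairs.
A + A = {-8, -4, 0, 4, 5, 8, 9, 16, 17, 18}, so |A + A| = 10.
Step 2: Doubling constant K = |A + A|/|A| = 10/4 = 10/4 ≈ 2.5000.
Step 3: Plünnecke-Ruzsa gives |3A| ≤ K³·|A| = (2.5000)³ · 4 ≈ 62.5000.
Step 4: Compute 3A = A + A + A directly by enumerating all triples (a,b,c) ∈ A³; |3A| = 19.
Step 5: Check 19 ≤ 62.5000? Yes ✓.

K = 10/4, Plünnecke-Ruzsa bound K³|A| ≈ 62.5000, |3A| = 19, inequality holds.


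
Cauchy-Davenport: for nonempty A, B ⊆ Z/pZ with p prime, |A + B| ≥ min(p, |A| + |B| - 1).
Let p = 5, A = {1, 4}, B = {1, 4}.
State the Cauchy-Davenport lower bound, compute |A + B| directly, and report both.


Cauchy-Davenport: |A + B| ≥ min(p, |A| + |B| - 1) for A, B nonempty in Z/pZ.
|A| = 2, |B| = 2, p = 5.
CD lower bound = min(5, 2 + 2 - 1) = min(5, 3) = 3.
Compute A + B mod 5 directly:
a = 1: 1+1=2, 1+4=0
a = 4: 4+1=0, 4+4=3
A + B = {0, 2, 3}, so |A + B| = 3.
Verify: 3 ≥ 3? Yes ✓.

CD lower bound = 3, actual |A + B| = 3.


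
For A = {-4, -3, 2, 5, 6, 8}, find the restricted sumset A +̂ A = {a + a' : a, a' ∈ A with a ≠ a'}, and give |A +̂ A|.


Restricted sumset: A +̂ A = {a + a' : a ∈ A, a' ∈ A, a ≠ a'}.
Equivalently, take A + A and drop any sum 2a that is achievable ONLY as a + a for a ∈ A (i.e. sums representable only with equal summands).
Enumerate pairs (a, a') with a < a' (symmetric, so each unordered pair gives one sum; this covers all a ≠ a'):
  -4 + -3 = -7
  -4 + 2 = -2
  -4 + 5 = 1
  -4 + 6 = 2
  -4 + 8 = 4
  -3 + 2 = -1
  -3 + 5 = 2
  -3 + 6 = 3
  -3 + 8 = 5
  2 + 5 = 7
  2 + 6 = 8
  2 + 8 = 10
  5 + 6 = 11
  5 + 8 = 13
  6 + 8 = 14
Collected distinct sums: {-7, -2, -1, 1, 2, 3, 4, 5, 7, 8, 10, 11, 13, 14}
|A +̂ A| = 14
(Reference bound: |A +̂ A| ≥ 2|A| - 3 for |A| ≥ 2, with |A| = 6 giving ≥ 9.)

|A +̂ A| = 14
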